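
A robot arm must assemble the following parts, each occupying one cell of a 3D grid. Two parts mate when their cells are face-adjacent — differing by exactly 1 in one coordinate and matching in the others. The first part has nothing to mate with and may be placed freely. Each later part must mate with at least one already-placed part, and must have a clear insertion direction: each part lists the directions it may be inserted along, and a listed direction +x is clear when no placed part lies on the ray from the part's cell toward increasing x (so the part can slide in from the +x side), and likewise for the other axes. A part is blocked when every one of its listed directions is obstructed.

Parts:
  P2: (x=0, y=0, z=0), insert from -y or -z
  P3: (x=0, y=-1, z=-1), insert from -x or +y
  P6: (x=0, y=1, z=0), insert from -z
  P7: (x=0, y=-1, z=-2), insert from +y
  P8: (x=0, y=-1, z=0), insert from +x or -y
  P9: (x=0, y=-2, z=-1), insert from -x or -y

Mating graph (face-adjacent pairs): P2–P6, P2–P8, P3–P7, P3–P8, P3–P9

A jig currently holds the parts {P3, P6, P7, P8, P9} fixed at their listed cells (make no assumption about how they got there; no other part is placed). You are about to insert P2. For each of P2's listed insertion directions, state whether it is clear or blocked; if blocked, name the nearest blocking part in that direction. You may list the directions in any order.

-y: nearest on ray is P8@(0, -1, 0) ⇒ blocked
-z: ray from P2(0, 0, 0) has no placed part ⇒ clear

-y: blocked by P8; -z: clear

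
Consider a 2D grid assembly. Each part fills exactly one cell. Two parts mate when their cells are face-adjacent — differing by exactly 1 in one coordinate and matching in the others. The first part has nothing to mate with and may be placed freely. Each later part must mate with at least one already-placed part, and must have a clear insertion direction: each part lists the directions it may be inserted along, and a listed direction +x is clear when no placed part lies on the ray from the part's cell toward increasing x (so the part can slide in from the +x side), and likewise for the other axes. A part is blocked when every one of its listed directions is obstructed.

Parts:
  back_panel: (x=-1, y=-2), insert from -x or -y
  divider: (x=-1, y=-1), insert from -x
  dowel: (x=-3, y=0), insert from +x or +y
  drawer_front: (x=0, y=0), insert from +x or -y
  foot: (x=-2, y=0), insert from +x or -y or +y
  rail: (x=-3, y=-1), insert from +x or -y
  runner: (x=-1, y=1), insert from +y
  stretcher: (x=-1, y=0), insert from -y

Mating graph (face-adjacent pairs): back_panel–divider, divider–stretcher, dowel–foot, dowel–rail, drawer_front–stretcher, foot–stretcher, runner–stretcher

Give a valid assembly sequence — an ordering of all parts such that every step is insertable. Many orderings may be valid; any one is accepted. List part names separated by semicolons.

dowel; foot; stretcher; drawer_front; runner; divider; back_panel; rail

1. dowel@(-3, 0) [+x clear] — {dowel}
2. foot@(-2, 0) [+x clear] — {dowel, foot}
3. stretcher@(-1, 0) [-y clear] — {dowel, foot, stretcher}
4. drawer_front@(0, 0) [+x clear] — {dowel, drawer_front, foot, stretcher}
5. runner@(-1, 1) [+y clear] — {dowel, drawer_front, foot, runner, stretcher}
6. divider@(-1, -1) [-x clear] — {divider, dowel, drawer_front, foot, runner, stretcher}
7. back_panel@(-1, -2) [-x clear] — {back_panel, divider, dowel, drawer_front, foot, runner, stretcher}
8. rail@(-3, -1) [-y clear] — {back_panel, divider, dowel, drawer_front, foot, rail, runner, stretcher}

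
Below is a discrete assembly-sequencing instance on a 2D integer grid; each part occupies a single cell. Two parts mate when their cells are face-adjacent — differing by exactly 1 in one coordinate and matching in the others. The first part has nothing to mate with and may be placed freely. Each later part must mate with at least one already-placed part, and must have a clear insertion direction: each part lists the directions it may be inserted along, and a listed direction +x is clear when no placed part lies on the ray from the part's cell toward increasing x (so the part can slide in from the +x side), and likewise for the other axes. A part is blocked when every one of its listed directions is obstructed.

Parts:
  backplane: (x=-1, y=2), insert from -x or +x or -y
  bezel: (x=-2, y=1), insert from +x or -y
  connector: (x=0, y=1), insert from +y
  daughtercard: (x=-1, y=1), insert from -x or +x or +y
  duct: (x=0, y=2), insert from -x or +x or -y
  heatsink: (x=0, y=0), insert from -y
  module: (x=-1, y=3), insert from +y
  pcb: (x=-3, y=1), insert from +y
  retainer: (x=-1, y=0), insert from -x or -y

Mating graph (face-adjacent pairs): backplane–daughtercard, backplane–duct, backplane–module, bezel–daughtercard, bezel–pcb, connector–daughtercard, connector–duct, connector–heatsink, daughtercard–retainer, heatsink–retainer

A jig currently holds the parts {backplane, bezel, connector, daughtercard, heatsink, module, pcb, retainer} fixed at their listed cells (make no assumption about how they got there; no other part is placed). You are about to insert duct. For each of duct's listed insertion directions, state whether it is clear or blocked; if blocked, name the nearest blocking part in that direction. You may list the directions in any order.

+x: clear; -x: blocked by backplane; -y: blocked by connector

-x: nearest on ray is backplane@(-1, 2) ⇒ blocked
+x: ray from duct(0, 2) has no placed part ⇒ clear
-y: nearest on ray is connector@(0, 1) ⇒ blocked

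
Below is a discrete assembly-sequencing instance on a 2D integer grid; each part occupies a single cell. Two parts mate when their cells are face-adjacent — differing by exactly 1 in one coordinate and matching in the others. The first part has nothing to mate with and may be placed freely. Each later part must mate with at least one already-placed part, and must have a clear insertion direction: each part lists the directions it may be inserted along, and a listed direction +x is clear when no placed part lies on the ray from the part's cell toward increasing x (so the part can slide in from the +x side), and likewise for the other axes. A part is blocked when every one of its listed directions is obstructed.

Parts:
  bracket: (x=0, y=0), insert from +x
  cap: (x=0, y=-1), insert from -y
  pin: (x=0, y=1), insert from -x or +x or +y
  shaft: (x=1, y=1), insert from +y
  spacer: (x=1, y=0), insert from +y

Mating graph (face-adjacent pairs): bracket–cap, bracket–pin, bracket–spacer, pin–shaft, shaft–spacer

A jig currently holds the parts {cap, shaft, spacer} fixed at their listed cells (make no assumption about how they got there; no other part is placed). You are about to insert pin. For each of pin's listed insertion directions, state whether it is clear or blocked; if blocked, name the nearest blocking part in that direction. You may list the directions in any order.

-x: ray from pin(0, 1) has no placed part ⇒ clear
+x: nearest on ray is shaft@(1, 1) ⇒ blocked
+y: ray from pin(0, 1) has no placed part ⇒ clear

+x: blocked by shaft; +y: clear; -x: clear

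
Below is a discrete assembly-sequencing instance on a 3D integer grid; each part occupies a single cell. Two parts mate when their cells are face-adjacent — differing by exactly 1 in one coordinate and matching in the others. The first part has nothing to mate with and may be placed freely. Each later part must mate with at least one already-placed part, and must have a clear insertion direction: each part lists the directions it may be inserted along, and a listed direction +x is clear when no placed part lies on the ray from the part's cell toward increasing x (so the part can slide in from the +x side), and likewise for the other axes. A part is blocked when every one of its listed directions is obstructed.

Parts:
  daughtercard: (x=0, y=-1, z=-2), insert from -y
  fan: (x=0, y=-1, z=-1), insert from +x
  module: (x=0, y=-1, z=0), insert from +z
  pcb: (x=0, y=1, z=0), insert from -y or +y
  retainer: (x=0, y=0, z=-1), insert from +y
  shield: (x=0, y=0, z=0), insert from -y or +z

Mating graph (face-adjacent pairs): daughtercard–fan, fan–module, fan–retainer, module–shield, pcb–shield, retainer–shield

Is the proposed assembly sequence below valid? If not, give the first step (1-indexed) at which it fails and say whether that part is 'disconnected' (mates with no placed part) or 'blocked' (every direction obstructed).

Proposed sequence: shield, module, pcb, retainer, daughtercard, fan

Invalid at step 5 (disconnected)

1. shield@(0, 0, 0) [-y clear] — {shield}
2. module@(0, -1, 0) [+z clear] — {module, shield}
3. pcb@(0, 1, 0) [+y clear] — {module, pcb, shield}
4. retainer@(0, 0, -1) [+y clear] — {module, pcb, retainer, shield}
5. daughtercard@(0, -1, -2) — no placed neighbour ⇒ disconnected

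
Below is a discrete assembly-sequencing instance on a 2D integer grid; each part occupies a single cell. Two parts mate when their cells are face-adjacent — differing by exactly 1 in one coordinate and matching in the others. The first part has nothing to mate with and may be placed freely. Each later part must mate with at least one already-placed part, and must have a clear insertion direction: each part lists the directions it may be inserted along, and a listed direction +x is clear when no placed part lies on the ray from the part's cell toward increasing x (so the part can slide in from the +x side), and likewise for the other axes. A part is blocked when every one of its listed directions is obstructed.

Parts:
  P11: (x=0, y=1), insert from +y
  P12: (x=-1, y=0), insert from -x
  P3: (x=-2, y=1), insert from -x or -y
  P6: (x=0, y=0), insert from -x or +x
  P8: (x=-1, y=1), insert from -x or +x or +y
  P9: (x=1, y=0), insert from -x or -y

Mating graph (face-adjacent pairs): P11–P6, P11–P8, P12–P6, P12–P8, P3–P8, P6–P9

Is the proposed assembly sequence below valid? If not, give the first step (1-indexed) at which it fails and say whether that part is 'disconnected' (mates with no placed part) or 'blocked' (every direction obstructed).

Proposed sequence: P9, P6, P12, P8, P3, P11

Valid

1. P9@(1, 0) [-x clear] — {P9}
2. P6@(0, 0) [-x clear] — {P6, P9}
3. P12@(-1, 0) [-x clear] — {P12, P6, P9}
4. P8@(-1, 1) [-x clear] — {P12, P6, P8, P9}
5. P3@(-2, 1) [-x clear] — {P12, P3, P6, P8, P9}
6. P11@(0, 1) [+y clear] — {P11, P12, P3, P6, P8, P9}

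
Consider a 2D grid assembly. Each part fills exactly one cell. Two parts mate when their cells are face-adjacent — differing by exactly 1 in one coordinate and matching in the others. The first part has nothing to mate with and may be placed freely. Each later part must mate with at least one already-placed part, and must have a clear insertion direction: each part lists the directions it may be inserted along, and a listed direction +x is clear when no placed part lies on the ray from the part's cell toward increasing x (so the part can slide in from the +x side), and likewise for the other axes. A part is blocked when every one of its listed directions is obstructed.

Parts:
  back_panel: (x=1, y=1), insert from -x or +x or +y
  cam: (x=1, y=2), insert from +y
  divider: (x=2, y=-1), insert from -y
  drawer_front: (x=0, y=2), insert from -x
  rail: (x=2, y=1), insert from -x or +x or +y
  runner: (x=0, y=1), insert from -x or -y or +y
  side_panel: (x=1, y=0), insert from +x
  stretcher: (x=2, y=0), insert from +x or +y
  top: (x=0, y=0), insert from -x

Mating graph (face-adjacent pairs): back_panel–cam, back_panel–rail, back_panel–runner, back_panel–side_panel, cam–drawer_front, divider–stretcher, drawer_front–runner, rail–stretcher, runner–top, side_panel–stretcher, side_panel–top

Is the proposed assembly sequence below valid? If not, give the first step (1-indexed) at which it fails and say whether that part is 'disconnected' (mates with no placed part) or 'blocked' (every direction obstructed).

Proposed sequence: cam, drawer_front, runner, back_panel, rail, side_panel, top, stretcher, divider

1. cam@(1, 2) [+y clear] — {cam}
2. drawer_front@(0, 2) [-x clear] — {cam, drawer_front}
3. runner@(0, 1) [-x clear] — {cam, drawer_front, runner}
4. back_panel@(1, 1) [+x clear] — {back_panel, cam, drawer_front, runner}
5. rail@(2, 1) [+x clear] — {back_panel, cam, drawer_front, rail, runner}
6. side_panel@(1, 0) [+x clear] — {back_panel, cam, drawer_front, rail, runner, side_panel}
7. top@(0, 0) [-x clear] — {back_panel, cam, drawer_front, rail, runner, side_panel, top}
8. stretcher@(2, 0) [+x clear] — {back_panel, cam, drawer_front, rail, runner, side_panel, stretcher, top}
9. divider@(2, -1) [-y clear] — {back_panel, cam, divider, drawer_front, rail, runner, side_panel, stretcher, top}

Valid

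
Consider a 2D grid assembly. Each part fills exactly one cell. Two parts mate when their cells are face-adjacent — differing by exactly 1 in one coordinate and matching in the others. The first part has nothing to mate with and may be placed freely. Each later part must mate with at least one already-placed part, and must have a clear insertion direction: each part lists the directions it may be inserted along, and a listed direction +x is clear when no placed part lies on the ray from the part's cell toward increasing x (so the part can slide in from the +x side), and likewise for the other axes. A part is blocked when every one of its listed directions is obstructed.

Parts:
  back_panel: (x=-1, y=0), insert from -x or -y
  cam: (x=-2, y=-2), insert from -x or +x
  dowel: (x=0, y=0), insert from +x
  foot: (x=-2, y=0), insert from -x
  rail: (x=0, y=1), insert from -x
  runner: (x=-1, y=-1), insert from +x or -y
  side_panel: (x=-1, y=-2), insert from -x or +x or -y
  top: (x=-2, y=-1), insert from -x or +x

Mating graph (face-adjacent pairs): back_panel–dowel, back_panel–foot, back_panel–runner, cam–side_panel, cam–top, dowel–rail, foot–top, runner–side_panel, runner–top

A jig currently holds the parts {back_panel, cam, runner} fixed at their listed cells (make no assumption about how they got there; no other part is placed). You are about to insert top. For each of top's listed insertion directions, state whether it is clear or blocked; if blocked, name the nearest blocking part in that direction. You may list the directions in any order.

+x: blocked by runner; -x: clear

-x: ray from top(-2, -1) has no placed part ⇒ clear
+x: nearest on ray is runner@(-1, -1) ⇒ blocked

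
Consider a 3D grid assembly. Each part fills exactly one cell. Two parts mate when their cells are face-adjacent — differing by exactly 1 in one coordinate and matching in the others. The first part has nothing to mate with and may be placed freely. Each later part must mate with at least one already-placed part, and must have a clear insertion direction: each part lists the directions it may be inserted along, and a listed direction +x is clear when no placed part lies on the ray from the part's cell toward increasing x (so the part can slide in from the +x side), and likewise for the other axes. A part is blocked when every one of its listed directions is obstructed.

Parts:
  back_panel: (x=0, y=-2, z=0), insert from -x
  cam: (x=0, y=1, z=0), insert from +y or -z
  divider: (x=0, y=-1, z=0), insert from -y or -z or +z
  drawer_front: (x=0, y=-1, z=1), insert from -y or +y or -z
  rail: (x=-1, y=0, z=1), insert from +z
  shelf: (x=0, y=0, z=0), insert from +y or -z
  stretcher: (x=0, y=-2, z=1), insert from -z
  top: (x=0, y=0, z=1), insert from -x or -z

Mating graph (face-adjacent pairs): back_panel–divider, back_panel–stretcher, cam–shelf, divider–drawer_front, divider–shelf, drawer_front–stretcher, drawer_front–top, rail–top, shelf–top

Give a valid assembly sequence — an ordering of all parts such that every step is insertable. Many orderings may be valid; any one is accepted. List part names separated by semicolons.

cam; shelf; divider; drawer_front; top; rail; stretcher; back_panel

1. cam@(0, 1, 0) [+y clear] — {cam}
2. shelf@(0, 0, 0) [-z clear] — {cam, shelf}
3. divider@(0, -1, 0) [-y clear] — {cam, divider, shelf}
4. drawer_front@(0, -1, 1) [-y clear] — {cam, divider, drawer_front, shelf}
5. top@(0, 0, 1) [-x clear] — {cam, divider, drawer_front, shelf, top}
6. rail@(-1, 0, 1) [+z clear] — {cam, divider, drawer_front, rail, shelf, top}
7. stretcher@(0, -2, 1) [-z clear] — {cam, divider, drawer_front, rail, shelf, stretcher, top}
8. back_panel@(0, -2, 0) [-x clear] — {back_panel, cam, divider, drawer_front, rail, shelf, stretcher, top}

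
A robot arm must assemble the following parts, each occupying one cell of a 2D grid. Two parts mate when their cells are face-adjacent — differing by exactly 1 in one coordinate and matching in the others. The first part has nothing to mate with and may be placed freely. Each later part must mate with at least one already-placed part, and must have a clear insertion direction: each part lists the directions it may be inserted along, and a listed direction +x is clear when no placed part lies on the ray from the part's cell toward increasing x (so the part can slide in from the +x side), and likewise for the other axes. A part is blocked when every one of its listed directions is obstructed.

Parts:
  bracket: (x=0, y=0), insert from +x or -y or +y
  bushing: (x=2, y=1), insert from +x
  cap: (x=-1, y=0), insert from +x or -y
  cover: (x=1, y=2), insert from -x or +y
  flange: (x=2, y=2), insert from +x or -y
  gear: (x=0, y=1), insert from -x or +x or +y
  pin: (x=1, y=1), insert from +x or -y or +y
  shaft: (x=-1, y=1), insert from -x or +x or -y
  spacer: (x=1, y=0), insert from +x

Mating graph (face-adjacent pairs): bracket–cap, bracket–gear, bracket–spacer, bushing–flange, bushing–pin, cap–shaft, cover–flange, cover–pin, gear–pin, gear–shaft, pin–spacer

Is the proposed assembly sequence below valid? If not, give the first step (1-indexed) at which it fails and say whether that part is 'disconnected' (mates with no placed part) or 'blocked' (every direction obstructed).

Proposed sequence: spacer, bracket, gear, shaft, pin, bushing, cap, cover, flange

1. spacer@(1, 0) [+x clear] — {spacer}
2. bracket@(0, 0) [-y clear] — {bracket, spacer}
3. gear@(0, 1) [-x clear] — {bracket, gear, spacer}
4. shaft@(-1, 1) [-x clear] — {bracket, gear, shaft, spacer}
5. pin@(1, 1) [+x clear] — {bracket, gear, pin, shaft, spacer}
6. bushing@(2, 1) [+x clear] — {bracket, bushing, gear, pin, shaft, spacer}
7. cap@(-1, 0) [-y clear] — {bracket, bushing, cap, gear, pin, shaft, spacer}
8. cover@(1, 2) [-x clear] — {bracket, bushing, cap, cover, gear, pin, shaft, spacer}
9. flange@(2, 2) [+x clear] — {bracket, bushing, cap, cover, flange, gear, pin, shaft, spacer}

Valid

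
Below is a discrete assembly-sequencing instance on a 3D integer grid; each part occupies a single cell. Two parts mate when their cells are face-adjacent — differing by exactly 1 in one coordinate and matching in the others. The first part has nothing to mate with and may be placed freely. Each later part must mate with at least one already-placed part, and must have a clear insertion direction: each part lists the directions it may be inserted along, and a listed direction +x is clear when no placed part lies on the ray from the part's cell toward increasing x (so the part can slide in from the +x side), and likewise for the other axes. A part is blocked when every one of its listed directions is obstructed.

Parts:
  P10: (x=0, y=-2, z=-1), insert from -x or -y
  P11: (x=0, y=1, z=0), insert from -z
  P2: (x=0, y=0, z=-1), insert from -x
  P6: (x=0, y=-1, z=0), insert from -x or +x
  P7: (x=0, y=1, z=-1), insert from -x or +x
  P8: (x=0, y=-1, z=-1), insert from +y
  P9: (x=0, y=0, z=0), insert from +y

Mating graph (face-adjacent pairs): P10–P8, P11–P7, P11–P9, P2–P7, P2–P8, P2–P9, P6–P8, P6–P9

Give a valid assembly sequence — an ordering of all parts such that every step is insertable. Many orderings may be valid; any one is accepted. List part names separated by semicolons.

1. P8@(0, -1, -1) [+y clear] — {P8}
2. P2@(0, 0, -1) [-x clear] — {P2, P8}
3. P9@(0, 0, 0) [+y clear] — {P2, P8, P9}
4. P6@(0, -1, 0) [-x clear] — {P2, P6, P8, P9}
5. P10@(0, -2, -1) [-x clear] — {P10, P2, P6, P8, P9}
6. P11@(0, 1, 0) [-z clear] — {P10, P11, P2, P6, P8, P9}
7. P7@(0, 1, -1) [-x clear] — {P10, P11, P2, P6, P7, P8, P9}

P8; P2; P9; P6; P10; P11; P7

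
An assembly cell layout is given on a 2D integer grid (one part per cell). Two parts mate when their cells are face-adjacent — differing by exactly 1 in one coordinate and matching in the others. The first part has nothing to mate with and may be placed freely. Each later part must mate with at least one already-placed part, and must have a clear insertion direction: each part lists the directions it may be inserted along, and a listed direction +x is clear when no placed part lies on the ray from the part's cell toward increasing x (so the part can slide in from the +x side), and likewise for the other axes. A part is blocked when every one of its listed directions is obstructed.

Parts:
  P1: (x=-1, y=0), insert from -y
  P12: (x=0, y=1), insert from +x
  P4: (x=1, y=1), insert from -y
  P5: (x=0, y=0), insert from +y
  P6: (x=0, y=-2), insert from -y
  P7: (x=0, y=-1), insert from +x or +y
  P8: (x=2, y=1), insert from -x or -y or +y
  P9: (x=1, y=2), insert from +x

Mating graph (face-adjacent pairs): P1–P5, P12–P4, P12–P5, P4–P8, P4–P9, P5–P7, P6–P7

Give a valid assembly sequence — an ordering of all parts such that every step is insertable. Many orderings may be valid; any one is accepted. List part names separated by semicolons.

P6; P7; P5; P12; P1; P4; P8; P9

1. P6@(0, -2) [-y clear] — {P6}
2. P7@(0, -1) [+x clear] — {P6, P7}
3. P5@(0, 0) [+y clear] — {P5, P6, P7}
4. P12@(0, 1) [+x clear] — {P12, P5, P6, P7}
5. P1@(-1, 0) [-y clear] — {P1, P12, P5, P6, P7}
6. P4@(1, 1) [-y clear] — {P1, P12, P4, P5, P6, P7}
7. P8@(2, 1) [-y clear] — {P1, P12, P4, P5, P6, P7, P8}
8. P9@(1, 2) [+x clear] — {P1, P12, P4, P5, P6, P7, P8, P9}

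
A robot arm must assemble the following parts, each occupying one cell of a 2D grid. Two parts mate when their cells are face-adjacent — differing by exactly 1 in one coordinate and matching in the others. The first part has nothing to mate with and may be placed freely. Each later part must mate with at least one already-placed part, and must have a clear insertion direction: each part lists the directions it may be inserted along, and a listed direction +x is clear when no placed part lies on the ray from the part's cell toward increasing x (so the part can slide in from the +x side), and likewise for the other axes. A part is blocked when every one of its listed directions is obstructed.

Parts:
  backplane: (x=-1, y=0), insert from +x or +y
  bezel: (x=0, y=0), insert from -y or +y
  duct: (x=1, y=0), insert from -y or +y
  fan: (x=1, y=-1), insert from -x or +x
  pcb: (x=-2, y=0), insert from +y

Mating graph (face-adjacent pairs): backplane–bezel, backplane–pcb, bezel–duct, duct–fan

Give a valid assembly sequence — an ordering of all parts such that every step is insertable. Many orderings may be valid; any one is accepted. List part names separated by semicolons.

backplane; bezel; duct; fan; pcb

1. backplane@(-1, 0) [+x clear] — {backplane}
2. bezel@(0, 0) [-y clear] — {backplane, bezel}
3. duct@(1, 0) [-y clear] — {backplane, bezel, duct}
4. fan@(1, -1) [-x clear] — {backplane, bezel, duct, fan}
5. pcb@(-2, 0) [+y clear] — {backplane, bezel, duct, fan, pcb}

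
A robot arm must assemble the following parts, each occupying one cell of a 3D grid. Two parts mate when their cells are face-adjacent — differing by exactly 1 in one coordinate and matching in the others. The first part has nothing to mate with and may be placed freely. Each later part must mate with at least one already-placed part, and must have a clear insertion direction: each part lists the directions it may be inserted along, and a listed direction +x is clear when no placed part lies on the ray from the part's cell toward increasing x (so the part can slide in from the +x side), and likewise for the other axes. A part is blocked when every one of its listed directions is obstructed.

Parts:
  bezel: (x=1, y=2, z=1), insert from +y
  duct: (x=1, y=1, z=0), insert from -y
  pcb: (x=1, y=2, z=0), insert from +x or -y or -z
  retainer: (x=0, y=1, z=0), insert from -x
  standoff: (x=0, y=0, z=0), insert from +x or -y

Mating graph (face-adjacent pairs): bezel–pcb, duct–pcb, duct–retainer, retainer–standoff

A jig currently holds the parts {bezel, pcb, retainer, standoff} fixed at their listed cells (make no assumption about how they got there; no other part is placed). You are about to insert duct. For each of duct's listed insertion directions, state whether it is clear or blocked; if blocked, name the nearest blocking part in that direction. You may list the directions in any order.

-y: clear

-y: ray from duct(1, 1, 0) has no placed part ⇒ clear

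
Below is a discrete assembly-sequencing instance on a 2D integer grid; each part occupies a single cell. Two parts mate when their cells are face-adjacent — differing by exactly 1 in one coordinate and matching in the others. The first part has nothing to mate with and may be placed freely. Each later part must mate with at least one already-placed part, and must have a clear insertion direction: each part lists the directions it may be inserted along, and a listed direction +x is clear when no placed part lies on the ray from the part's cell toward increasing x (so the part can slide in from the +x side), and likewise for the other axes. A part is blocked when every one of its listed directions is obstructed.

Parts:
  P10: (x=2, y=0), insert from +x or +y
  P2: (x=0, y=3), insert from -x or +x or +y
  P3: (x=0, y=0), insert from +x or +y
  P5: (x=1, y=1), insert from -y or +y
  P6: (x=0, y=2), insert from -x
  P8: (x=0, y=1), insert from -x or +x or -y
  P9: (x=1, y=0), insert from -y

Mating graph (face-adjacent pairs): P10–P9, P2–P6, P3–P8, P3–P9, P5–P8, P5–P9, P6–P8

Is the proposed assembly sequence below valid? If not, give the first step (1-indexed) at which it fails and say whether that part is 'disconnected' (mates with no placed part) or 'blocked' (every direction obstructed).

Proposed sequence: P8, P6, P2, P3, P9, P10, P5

Valid

1. P8@(0, 1) [-x clear] — {P8}
2. P6@(0, 2) [-x clear] — {P6, P8}
3. P2@(0, 3) [-x clear] — {P2, P6, P8}
4. P3@(0, 0) [+x clear] — {P2, P3, P6, P8}
5. P9@(1, 0) [-y clear] — {P2, P3, P6, P8, P9}
6. P10@(2, 0) [+x clear] — {P10, P2, P3, P6, P8, P9}
7. P5@(1, 1) [+y clear] — {P10, P2, P3, P5, P6, P8, P9}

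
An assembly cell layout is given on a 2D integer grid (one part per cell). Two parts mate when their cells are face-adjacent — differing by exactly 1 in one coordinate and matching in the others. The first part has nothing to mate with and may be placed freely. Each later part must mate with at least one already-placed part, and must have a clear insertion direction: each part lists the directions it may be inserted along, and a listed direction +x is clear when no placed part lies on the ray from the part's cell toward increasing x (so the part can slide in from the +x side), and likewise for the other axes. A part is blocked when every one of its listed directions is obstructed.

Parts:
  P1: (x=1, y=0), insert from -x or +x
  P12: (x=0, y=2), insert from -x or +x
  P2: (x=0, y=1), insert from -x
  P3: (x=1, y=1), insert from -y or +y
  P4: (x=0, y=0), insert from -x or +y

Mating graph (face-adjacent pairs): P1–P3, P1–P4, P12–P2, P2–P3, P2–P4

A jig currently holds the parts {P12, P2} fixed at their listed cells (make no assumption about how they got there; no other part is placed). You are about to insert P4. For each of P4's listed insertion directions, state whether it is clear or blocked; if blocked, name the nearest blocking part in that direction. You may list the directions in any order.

+y: blocked by P2; -x: clear

-x: ray from P4(0, 0) has no placed part ⇒ clear
+y: nearest on ray is P2@(0, 1) ⇒ blocked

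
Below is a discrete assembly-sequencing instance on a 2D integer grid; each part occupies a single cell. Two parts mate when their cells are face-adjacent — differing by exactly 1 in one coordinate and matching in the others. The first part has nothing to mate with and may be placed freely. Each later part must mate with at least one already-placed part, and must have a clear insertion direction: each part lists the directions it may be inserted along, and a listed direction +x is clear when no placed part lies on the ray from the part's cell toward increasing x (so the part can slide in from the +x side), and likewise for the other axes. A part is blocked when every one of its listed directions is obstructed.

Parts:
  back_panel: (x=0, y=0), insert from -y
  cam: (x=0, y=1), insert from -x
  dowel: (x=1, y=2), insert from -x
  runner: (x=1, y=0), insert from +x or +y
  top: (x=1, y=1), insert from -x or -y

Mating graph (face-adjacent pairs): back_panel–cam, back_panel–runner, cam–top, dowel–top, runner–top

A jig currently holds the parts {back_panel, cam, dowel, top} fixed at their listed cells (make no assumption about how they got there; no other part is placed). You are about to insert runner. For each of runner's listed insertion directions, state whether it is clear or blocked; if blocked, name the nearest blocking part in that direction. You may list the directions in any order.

+x: clear; +y: blocked by top

+x: ray from runner(1, 0) has no placed part ⇒ clear
+y: nearest on ray is top@(1, 1) ⇒ blocked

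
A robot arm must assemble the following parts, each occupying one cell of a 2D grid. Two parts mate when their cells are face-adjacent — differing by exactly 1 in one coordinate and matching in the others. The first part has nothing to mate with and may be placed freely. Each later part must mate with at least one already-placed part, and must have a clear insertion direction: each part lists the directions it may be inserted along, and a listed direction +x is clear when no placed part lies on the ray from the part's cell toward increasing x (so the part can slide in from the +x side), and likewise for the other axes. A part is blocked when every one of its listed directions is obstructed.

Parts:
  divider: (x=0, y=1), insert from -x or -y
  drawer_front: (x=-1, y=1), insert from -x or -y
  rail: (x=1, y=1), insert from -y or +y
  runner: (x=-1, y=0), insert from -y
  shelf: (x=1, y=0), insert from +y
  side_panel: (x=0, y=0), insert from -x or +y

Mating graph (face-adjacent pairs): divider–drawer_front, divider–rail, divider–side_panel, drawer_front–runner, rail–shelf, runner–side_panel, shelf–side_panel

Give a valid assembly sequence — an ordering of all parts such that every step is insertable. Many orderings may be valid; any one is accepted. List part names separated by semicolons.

divider; side_panel; drawer_front; shelf; rail; runner

1. divider@(0, 1) [-x clear] — {divider}
2. side_panel@(0, 0) [-x clear] — {divider, side_panel}
3. drawer_front@(-1, 1) [-x clear] — {divider, drawer_front, side_panel}
4. shelf@(1, 0) [+y clear] — {divider, drawer_front, shelf, side_panel}
5. rail@(1, 1) [+y clear] — {divider, drawer_front, rail, shelf, side_panel}
6. runner@(-1, 0) [-y clear] — {divider, drawer_front, rail, runner, shelf, side_panel}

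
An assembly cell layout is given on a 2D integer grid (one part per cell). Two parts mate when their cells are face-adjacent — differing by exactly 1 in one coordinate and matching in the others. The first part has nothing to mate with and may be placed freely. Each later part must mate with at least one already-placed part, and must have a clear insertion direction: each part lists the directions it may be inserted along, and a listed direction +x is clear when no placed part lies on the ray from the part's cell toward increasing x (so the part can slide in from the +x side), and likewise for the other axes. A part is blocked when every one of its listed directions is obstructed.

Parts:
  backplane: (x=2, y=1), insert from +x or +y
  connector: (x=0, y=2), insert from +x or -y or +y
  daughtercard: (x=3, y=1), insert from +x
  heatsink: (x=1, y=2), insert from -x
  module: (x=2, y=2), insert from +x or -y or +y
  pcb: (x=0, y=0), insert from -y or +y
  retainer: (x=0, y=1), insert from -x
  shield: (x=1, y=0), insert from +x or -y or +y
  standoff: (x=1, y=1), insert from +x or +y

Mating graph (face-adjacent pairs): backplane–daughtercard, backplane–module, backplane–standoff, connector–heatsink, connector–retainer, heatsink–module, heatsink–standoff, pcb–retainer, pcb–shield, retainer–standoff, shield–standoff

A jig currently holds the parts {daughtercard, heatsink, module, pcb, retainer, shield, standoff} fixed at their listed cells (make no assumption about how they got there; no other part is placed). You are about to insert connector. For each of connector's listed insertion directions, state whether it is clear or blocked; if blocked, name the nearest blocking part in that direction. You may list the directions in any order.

+x: blocked by heatsink; +y: clear; -y: blocked by retainer

+x: nearest on ray is heatsink@(1, 2) ⇒ blocked
-y: nearest on ray is retainer@(0, 1) ⇒ blocked
+y: ray from connector(0, 2) has no placed part ⇒ clear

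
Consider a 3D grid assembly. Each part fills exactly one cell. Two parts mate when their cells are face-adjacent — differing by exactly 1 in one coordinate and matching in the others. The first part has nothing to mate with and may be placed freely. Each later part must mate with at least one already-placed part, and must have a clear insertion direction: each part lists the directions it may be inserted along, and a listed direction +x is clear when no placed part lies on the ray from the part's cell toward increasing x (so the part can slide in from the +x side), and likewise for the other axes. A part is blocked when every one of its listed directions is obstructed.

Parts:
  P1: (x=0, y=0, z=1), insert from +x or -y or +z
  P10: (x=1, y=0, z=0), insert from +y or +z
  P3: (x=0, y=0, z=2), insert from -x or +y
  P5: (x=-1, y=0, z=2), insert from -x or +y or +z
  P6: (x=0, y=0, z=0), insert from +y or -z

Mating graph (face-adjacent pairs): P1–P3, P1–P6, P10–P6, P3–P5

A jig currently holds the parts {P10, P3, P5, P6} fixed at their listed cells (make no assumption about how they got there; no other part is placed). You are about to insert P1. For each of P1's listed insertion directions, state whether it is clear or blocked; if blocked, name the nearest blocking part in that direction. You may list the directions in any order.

+x: ray from P1(0, 0, 1) has no placed part ⇒ clear
-y: ray from P1(0, 0, 1) has no placed part ⇒ clear
+z: nearest on ray is P3@(0, 0, 2) ⇒ blocked

+x: clear; +z: blocked by P3; -y: clear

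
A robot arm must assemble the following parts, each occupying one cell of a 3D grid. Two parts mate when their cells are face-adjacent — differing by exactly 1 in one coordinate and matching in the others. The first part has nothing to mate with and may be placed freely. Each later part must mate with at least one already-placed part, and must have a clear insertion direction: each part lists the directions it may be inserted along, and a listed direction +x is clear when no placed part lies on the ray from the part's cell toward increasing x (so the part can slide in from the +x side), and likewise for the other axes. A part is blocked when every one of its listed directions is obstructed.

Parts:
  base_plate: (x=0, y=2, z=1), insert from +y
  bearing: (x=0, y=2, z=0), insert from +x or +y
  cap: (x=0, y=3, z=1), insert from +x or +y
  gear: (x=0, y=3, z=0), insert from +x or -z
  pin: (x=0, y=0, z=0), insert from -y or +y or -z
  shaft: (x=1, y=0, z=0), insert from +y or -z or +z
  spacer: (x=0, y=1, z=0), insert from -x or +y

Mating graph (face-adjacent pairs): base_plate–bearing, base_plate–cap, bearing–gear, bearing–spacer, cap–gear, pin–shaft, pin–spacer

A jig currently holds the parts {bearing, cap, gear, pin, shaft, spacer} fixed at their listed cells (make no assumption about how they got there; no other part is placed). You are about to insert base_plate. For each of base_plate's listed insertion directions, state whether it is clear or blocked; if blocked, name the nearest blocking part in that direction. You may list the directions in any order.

+y: nearest on ray is cap@(0, 3, 1) ⇒ blocked

+y: blocked by cap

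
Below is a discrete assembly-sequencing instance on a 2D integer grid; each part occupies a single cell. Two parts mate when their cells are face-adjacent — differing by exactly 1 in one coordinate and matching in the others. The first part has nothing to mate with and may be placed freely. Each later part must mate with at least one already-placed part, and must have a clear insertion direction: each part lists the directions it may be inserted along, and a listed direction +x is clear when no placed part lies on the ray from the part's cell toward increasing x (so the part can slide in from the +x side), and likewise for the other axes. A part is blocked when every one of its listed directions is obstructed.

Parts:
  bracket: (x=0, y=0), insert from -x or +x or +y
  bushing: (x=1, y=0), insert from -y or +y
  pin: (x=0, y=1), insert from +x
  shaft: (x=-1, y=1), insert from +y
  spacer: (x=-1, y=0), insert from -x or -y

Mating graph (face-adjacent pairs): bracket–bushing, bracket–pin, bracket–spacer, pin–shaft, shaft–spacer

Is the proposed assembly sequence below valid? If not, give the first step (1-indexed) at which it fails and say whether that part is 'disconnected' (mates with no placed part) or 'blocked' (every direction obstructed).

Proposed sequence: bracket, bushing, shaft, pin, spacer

1. bracket@(0, 0) [-x clear] — {bracket}
2. bushing@(1, 0) [-y clear] — {bracket, bushing}
3. shaft@(-1, 1) — no placed neighbour ⇒ disconnected

Invalid at step 3 (disconnected)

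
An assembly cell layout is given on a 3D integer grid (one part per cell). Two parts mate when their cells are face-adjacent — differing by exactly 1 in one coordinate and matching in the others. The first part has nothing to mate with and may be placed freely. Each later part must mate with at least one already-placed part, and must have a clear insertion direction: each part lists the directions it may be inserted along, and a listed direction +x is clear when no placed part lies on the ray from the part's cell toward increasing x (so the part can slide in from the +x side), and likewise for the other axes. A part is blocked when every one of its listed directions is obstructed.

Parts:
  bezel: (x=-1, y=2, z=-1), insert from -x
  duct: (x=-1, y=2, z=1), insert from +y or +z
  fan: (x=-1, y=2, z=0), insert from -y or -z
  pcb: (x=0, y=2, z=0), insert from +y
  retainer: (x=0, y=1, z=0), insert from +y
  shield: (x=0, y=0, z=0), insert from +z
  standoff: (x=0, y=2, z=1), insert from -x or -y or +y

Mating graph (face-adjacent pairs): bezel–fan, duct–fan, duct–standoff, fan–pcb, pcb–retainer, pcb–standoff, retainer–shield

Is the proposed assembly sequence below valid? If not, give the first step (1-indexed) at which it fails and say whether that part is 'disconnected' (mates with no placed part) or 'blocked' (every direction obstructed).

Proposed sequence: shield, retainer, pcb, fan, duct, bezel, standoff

Valid

1. shield@(0, 0, 0) [+z clear] — {shield}
2. retainer@(0, 1, 0) [+y clear] — {retainer, shield}
3. pcb@(0, 2, 0) [+y clear] — {pcb, retainer, shield}
4. fan@(-1, 2, 0) [-y clear] — {fan, pcb, retainer, shield}
5. duct@(-1, 2, 1) [+y clear] — {duct, fan, pcb, retainer, shield}
6. bezel@(-1, 2, -1) [-x clear] — {bezel, duct, fan, pcb, retainer, shield}
7. standoff@(0, 2, 1) [-y clear] — {bezel, duct, fan, pcb, retainer, shield, standoff}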